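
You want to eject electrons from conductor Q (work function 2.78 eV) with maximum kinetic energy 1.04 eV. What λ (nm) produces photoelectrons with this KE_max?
324.57 nm

From Einstein's equation: KE_max = hc/λ - φ

Rearranging for λ:
hc/λ = KE_max + φ
λ = hc/(KE_max + φ)

Required photon energy:
E_photon = KE_max + φ = 1.04 + 2.78 = 3.82 eV

Required wavelength:
λ = hc/E_photon = (6.626×10⁻³⁴)(3×10⁸) / (3.82 × 1.602×10⁻¹⁹)
λ = 324.57 nm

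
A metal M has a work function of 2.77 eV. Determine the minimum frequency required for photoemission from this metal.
6.6978e+14 Hz

The threshold frequency is when the photon energy equals the work function:
hf₀ = φ

Solving for f₀:
f₀ = φ/h = (2.77 eV × 1.602×10⁻¹⁹ J/eV) / (6.626×10⁻³⁴ J·s)
f₀ = 6.6978e+14 Hz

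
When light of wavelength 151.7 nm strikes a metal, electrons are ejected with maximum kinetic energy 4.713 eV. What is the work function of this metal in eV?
3.46 eV

From Einstein's photoelectric equation: KE_max = hf - φ = hc/λ - φ

Rearranging for φ:
φ = hc/λ - KE_max

Calculate photon energy:
E_photon = hc/λ = 8.1730 eV

Therefore:
φ = 8.1730 - 4.713 = 3.46 eV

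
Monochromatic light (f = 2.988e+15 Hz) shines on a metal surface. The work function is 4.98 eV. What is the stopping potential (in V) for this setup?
7.3774 V

The stopping potential V_s satisfies: eV_s = KE_max

First, find KE_max using Einstein's equation:
E_photon = hf = (6.626×10⁻³⁴ J·s)(2.988e+15 Hz) = 12.3574 eV
KE_max = E_photon - φ = 12.3574 - 4.98 = 7.3774 eV

Since eV_s = KE_max:
V_s = KE_max/e = 7.3774 V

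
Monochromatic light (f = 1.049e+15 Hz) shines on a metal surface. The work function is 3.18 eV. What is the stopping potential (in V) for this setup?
1.1583 V

The stopping potential V_s satisfies: eV_s = KE_max

First, find KE_max using Einstein's equation:
E_photon = hf = (6.626×10⁻³⁴ J·s)(1.049e+15 Hz) = 4.3383 eV
KE_max = E_photon - φ = 4.3383 - 3.18 = 1.1583 eV

Since eV_s = KE_max:
V_s = KE_max/e = 1.1583 V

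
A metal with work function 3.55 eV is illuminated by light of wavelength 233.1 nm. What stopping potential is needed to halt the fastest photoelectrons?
1.7689 V

The stopping potential V_s satisfies: eV_s = KE_max

First, find KE_max using Einstein's equation:
E_photon = hc/λ = 5.3189 eV
KE_max = E_photon - φ = 5.3189 - 3.55 = 1.7689 eV

Since eV_s = KE_max:
V_s = KE_max/e = 1.7689 V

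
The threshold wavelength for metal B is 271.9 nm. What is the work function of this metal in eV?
4.56 eV

At the threshold wavelength, photon energy equals work function:
φ = hc/λ₀

Calculating:
φ = (6.626×10⁻³⁴ J·s)(3×10⁸ m/s) / (271.9×10⁻⁹ m)
φ = 4.56 eV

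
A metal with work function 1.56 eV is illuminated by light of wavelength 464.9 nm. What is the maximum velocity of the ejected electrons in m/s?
6.2399e+05 m/s

First, find the maximum kinetic energy:
E_photon = hc/λ = 2.6669 eV
KE_max = E_photon - φ = 2.6669 - 1.56 = 1.1069 eV

Convert to Joules: KE_max = 1.1069 × 1.602×10⁻¹⁹ J = 1.7734e-19 J

Then use KE = ½mv² to find velocity:
v = √(2·KE/m) = √(2 × 1.7734e-19 J / 9.109e-31 kg)
v = 6.2399e+05 m/s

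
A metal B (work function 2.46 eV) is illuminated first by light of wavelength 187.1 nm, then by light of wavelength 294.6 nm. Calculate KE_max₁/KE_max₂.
2.3829

Using Einstein's equation: KE_max = hc/λ - φ

For λ₁ = 187.1 nm:
E₁ = hc/λ₁ = 6.6266 eV
KE₁ = E₁ - φ = 6.6266 - 2.46 = 4.1666 eV

For λ₂ = 294.6 nm:
E₂ = hc/λ₂ = 4.2086 eV
KE₂ = E₂ - φ = 4.2086 - 2.46 = 1.7486 eV

Ratio: KE₁/KE₂ = 4.1666/1.7486 = 2.3829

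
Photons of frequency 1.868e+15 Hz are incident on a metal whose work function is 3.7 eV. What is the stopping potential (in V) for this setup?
4.0254 V

The stopping potential V_s satisfies: eV_s = KE_max

First, find KE_max using Einstein's equation:
E_photon = hf = (6.626×10⁻³⁴ J·s)(1.868e+15 Hz) = 7.7254 eV
KE_max = E_photon - φ = 7.7254 - 3.7 = 4.0254 eV

Since eV_s = KE_max:
V_s = KE_max/e = 4.0254 V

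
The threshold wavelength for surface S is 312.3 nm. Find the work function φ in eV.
3.97 eV

At the threshold wavelength, photon energy equals work function:
φ = hc/λ₀

Calculating:
φ = (6.626×10⁻³⁴ J·s)(3×10⁸ m/s) / (312.3×10⁻⁹ m)
φ = 3.97 eV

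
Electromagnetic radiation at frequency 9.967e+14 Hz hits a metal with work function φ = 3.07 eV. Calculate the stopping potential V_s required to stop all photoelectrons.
1.0520 V

The stopping potential V_s satisfies: eV_s = KE_max

First, find KE_max using Einstein's equation:
E_photon = hf = (6.626×10⁻³⁴ J·s)(9.967e+14 Hz) = 4.1220 eV
KE_max = E_photon - φ = 4.1220 - 3.07 = 1.0520 eV

Since eV_s = KE_max:
V_s = KE_max/e = 1.0520 V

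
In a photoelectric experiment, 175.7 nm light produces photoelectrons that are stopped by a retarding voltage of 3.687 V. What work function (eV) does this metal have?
3.37 eV

The stopping potential gives the maximum kinetic energy: KE_max = eV_s = 3.687 eV

From Einstein's photoelectric equation: KE_max = hc/λ - φ
Rearranging: φ = hc/λ - KE_max

Calculate photon energy:
E_photon = hc/λ = (6.626×10⁻³⁴ J·s)(3×10⁸ m/s) / (175.7×10⁻⁹ m) = 7.0566 eV

Therefore:
φ = 7.0566 - 3.687 = 3.37 eV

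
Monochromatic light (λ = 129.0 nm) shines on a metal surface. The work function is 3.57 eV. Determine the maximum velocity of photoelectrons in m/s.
1.4578e+06 m/s

First, find the maximum kinetic energy:
E_photon = hc/λ = 9.6112 eV
KE_max = E_photon - φ = 9.6112 - 3.57 = 6.0412 eV

Convert to Joules: KE_max = 6.0412 × 1.602×10⁻¹⁹ J = 9.6790e-19 J

Then use KE = ½mv² to find velocity:
v = √(2·KE/m) = √(2 × 9.6790e-19 J / 9.109e-31 kg)
v = 1.4578e+06 m/s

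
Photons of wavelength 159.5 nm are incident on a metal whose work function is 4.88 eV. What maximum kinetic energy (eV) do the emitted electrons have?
2.8933 eV

Using Einstein's photoelectric equation: KE_max = hf - φ = hc/λ - φ

First, calculate the photon energy:
E_photon = hc/λ = (6.626×10⁻³⁴ J·s)(3×10⁸ m/s) / (159.5×10⁻⁹ m)
E_photon = 7.7733 eV

Then, the maximum kinetic energy:
KE_max = E_photon - φ = 7.7733 eV - 4.88 eV = 2.8933 eV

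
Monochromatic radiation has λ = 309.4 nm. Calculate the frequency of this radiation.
9.6895e+14 Hz

Using the wave equation: c = fλ

Solving for frequency:
f = c/λ = (3×10⁸ m/s) / (309.4×10⁻⁹ m)
f = 9.6895e+14 Hz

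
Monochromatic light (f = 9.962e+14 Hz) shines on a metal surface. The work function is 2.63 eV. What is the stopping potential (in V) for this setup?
1.4900 V

The stopping potential V_s satisfies: eV_s = KE_max

First, find KE_max using Einstein's equation:
E_photon = hf = (6.626×10⁻³⁴ J·s)(9.962e+14 Hz) = 4.1200 eV
KE_max = E_photon - φ = 4.1200 - 2.63 = 1.4900 eV

Since eV_s = KE_max:
V_s = KE_max/e = 1.4900 V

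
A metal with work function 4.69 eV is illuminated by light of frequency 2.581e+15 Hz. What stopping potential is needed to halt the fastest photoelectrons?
5.9842 V

The stopping potential V_s satisfies: eV_s = KE_max

First, find KE_max using Einstein's equation:
E_photon = hf = (6.626×10⁻³⁴ J·s)(2.581e+15 Hz) = 10.6742 eV
KE_max = E_photon - φ = 10.6742 - 4.69 = 5.9842 eV

Since eV_s = KE_max:
V_s = KE_max/e = 5.9842 V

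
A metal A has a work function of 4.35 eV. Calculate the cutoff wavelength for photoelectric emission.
285.02 nm

The threshold wavelength is when the photon energy equals the work function:
hc/λ₀ = φ

Solving for λ₀:
λ₀ = hc/φ = (6.626×10⁻³⁴ J·s)(3×10⁸ m/s) / (4.35 eV × 1.602×10⁻¹⁹ J/eV)
λ₀ = 285.02 nm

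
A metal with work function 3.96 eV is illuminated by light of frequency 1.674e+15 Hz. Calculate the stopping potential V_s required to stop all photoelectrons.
2.9631 V

The stopping potential V_s satisfies: eV_s = KE_max

First, find KE_max using Einstein's equation:
E_photon = hf = (6.626×10⁻³⁴ J·s)(1.674e+15 Hz) = 6.9231 eV
KE_max = E_photon - φ = 6.9231 - 3.96 = 2.9631 eV

Since eV_s = KE_max:
V_s = KE_max/e = 2.9631 V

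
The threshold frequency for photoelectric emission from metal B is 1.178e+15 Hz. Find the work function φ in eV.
4.87 eV

At the threshold frequency, photon energy equals work function:
φ = hf₀

Calculating:
φ = (6.626×10⁻³⁴ J·s)(1.178e+15 Hz)
φ = 4.87 eV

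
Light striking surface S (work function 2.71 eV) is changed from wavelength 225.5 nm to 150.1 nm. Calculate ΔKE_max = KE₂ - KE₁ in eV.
2.7619 eV

Using Einstein's equation: KE_max = hc/λ - φ

For λ₁ = 225.5 nm:
KE₁ = hc/λ₁ - φ = 5.4982 - 2.71 = 2.7882 eV

For λ₂ = 150.1 nm:
KE₂ = hc/λ₂ - φ = 8.2601 - 2.71 = 5.5501 eV

Change in KE:
ΔKE = KE₂ - KE₁ = 5.5501 - 2.7882 = 2.7619 eV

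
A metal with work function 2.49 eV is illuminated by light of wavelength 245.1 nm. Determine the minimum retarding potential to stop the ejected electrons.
2.5685 V

The stopping potential V_s satisfies: eV_s = KE_max

First, find KE_max using Einstein's equation:
E_photon = hc/λ = 5.0585 eV
KE_max = E_photon - φ = 5.0585 - 2.49 = 2.5685 eV

Since eV_s = KE_max:
V_s = KE_max/e = 2.5685 V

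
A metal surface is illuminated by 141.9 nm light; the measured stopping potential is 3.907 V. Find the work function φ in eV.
4.83 eV

The stopping potential gives the maximum kinetic energy: KE_max = eV_s = 3.907 eV

From Einstein's photoelectric equation: KE_max = hc/λ - φ
Rearranging: φ = hc/λ - KE_max

Calculate photon energy:
E_photon = hc/λ = (6.626×10⁻³⁴ J·s)(3×10⁸ m/s) / (141.9×10⁻⁹ m) = 8.7374 eV

Therefore:
φ = 8.7374 - 3.907 = 4.83 eV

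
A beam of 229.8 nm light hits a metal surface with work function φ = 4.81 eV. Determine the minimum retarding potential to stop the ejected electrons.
0.5853 V

The stopping potential V_s satisfies: eV_s = KE_max

First, find KE_max using Einstein's equation:
E_photon = hc/λ = 5.3953 eV
KE_max = E_photon - φ = 5.3953 - 4.81 = 0.5853 eV

Since eV_s = KE_max:
V_s = KE_max/e = 0.5853 V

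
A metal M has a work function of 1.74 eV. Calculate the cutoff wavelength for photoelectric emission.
712.55 nm

The threshold wavelength is when the photon energy equals the work function:
hc/λ₀ = φ

Solving for λ₀:
λ₀ = hc/φ = (6.626×10⁻³⁴ J·s)(3×10⁸ m/s) / (1.74 eV × 1.602×10⁻¹⁹ J/eV)
λ₀ = 712.55 nm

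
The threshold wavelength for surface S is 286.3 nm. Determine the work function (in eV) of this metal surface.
4.33 eV

At the threshold wavelength, photon energy equals work function:
φ = hc/λ₀

Calculating:
φ = (6.626×10⁻³⁴ J·s)(3×10⁸ m/s) / (286.3×10⁻⁹ m)
φ = 4.33 eV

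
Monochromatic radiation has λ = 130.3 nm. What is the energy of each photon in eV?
9.5153 eV

Using E = hf = hc/λ:

E = hc/λ = (6.626×10⁻³⁴ J·s)(3×10⁸ m/s) / (130.3×10⁻⁹ m)
E = 9.5153 eV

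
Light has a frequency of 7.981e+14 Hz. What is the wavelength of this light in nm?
375.63 nm

Using the wave equation: c = fλ

Solving for wavelength:
λ = c/f = (3×10⁸ m/s) / (7.981e+14 Hz)
λ = 375.63 nm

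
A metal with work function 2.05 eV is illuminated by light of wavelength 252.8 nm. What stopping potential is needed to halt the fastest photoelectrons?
2.8544 V

The stopping potential V_s satisfies: eV_s = KE_max

First, find KE_max using Einstein's equation:
E_photon = hc/λ = 4.9044 eV
KE_max = E_photon - φ = 4.9044 - 2.05 = 2.8544 eV

Since eV_s = KE_max:
V_s = KE_max/e = 2.8544 V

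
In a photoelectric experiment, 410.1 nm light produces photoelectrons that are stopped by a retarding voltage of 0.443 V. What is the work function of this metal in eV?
2.58 eV

The stopping potential gives the maximum kinetic energy: KE_max = eV_s = 0.443 eV

From Einstein's photoelectric equation: KE_max = hc/λ - φ
Rearranging: φ = hc/λ - KE_max

Calculate photon energy:
E_photon = hc/λ = (6.626×10⁻³⁴ J·s)(3×10⁸ m/s) / (410.1×10⁻⁹ m) = 3.0233 eV

Therefore:
φ = 3.0233 - 0.443 = 2.58 eV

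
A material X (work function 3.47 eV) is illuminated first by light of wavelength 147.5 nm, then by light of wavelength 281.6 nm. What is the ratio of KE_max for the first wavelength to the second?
5.2910

Using Einstein's equation: KE_max = hc/λ - φ

For λ₁ = 147.5 nm:
E₁ = hc/λ₁ = 8.4057 eV
KE₁ = E₁ - φ = 8.4057 - 3.47 = 4.9357 eV

For λ₂ = 281.6 nm:
E₂ = hc/λ₂ = 4.4028 eV
KE₂ = E₂ - φ = 4.4028 - 3.47 = 0.9328 eV

Ratio: KE₁/KE₂ = 4.9357/0.9328 = 5.2910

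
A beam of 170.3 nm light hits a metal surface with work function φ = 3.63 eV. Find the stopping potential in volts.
3.6503 V

The stopping potential V_s satisfies: eV_s = KE_max

First, find KE_max using Einstein's equation:
E_photon = hc/λ = 7.2803 eV
KE_max = E_photon - φ = 7.2803 - 3.63 = 3.6503 eV

Since eV_s = KE_max:
V_s = KE_max/e = 3.6503 V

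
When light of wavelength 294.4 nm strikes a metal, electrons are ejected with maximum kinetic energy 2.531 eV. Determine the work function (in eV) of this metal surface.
1.68 eV

From Einstein's photoelectric equation: KE_max = hf - φ = hc/λ - φ

Rearranging for φ:
φ = hc/λ - KE_max

Calculate photon energy:
E_photon = hc/λ = 4.2114 eV

Therefore:
φ = 4.2114 - 2.531 = 1.68 eV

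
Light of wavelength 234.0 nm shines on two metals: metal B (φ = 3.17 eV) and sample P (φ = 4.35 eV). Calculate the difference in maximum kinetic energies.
1.1800 eV

Using KE_max = hc/λ - φ for each metal:

Photon energy: E = hc/λ = 5.2985 eV

For metal B (φ₁ = 3.17 eV):
KE₁ = E - φ₁ = 5.2985 - 3.17 = 2.1285 eV

For sample P (φ₂ = 4.35 eV):
KE₂ = E - φ₂ = 5.2985 - 4.35 = 0.9485 eV

Difference:
ΔKE = KE₁ - KE₂ = 2.1285 - 0.9485 = 1.1800 eV

Note: The difference equals the difference in work functions: 4.35 - 3.17 = 1.18 eV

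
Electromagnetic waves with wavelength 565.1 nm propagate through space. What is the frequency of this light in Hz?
5.3051e+14 Hz

Using the wave equation: c = fλ

Solving for frequency:
f = c/λ = (3×10⁸ m/s) / (565.1×10⁻⁹ m)
f = 5.3051e+14 Hz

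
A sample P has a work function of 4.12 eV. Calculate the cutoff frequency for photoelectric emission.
9.9621e+14 Hz

The threshold frequency is when the photon energy equals the work function:
hf₀ = φ

Solving for f₀:
f₀ = φ/h = (4.12 eV × 1.602×10⁻¹⁹ J/eV) / (6.626×10⁻³⁴ J·s)
f₀ = 9.9621e+14 Hz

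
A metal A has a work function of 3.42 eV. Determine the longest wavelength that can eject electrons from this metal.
362.53 nm

The threshold wavelength is when the photon energy equals the work function:
hc/λ₀ = φ

Solving for λ₀:
λ₀ = hc/φ = (6.626×10⁻³⁴ J·s)(3×10⁸ m/s) / (3.42 eV × 1.602×10⁻¹⁹ J/eV)
λ₀ = 362.53 nm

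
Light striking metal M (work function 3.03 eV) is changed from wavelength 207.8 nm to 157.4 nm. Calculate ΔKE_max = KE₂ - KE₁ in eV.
1.9105 eV

Using Einstein's equation: KE_max = hc/λ - φ

For λ₁ = 207.8 nm:
KE₁ = hc/λ₁ - φ = 5.9665 - 3.03 = 2.9365 eV

For λ₂ = 157.4 nm:
KE₂ = hc/λ₂ - φ = 7.8770 - 3.03 = 4.8470 eV

Change in KE:
ΔKE = KE₂ - KE₁ = 4.8470 - 2.9365 = 1.9105 eV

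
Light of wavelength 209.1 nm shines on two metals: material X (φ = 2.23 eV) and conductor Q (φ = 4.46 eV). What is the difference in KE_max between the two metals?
2.2300 eV

Using KE_max = hc/λ - φ for each metal:

Photon energy: E = hc/λ = 5.9294 eV

For material X (φ₁ = 2.23 eV):
KE₁ = E - φ₁ = 5.9294 - 2.23 = 3.6994 eV

For conductor Q (φ₂ = 4.46 eV):
KE₂ = E - φ₂ = 5.9294 - 4.46 = 1.4694 eV

Difference:
ΔKE = KE₁ - KE₂ = 3.6994 - 1.4694 = 2.2300 eV

Note: The difference equals the difference in work functions: 4.46 - 2.23 = 2.23 eV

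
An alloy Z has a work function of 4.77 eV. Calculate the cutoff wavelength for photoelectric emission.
259.92 nm

The threshold wavelength is when the photon energy equals the work function:
hc/λ₀ = φ

Solving for λ₀:
λ₀ = hc/φ = (6.626×10⁻³⁴ J·s)(3×10⁸ m/s) / (4.77 eV × 1.602×10⁻¹⁹ J/eV)
λ₀ = 259.92 nm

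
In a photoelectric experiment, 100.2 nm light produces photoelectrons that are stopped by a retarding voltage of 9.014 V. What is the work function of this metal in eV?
3.36 eV

The stopping potential gives the maximum kinetic energy: KE_max = eV_s = 9.014 eV

From Einstein's photoelectric equation: KE_max = hc/λ - φ
Rearranging: φ = hc/λ - KE_max

Calculate photon energy:
E_photon = hc/λ = (6.626×10⁻³⁴ J·s)(3×10⁸ m/s) / (100.2×10⁻⁹ m) = 12.3737 eV

Therefore:
φ = 12.3737 - 9.014 = 3.36 eV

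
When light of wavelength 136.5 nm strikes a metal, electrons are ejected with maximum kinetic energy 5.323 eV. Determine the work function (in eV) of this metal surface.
3.76 eV

From Einstein's photoelectric equation: KE_max = hf - φ = hc/λ - φ

Rearranging for φ:
φ = hc/λ - KE_max

Calculate photon energy:
E_photon = hc/λ = 9.0831 eV

Therefore:
φ = 9.0831 - 5.323 = 3.76 eV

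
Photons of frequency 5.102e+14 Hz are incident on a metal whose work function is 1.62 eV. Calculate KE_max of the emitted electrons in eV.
0.4900 eV

Using Einstein's photoelectric equation: KE_max = hf - φ

First, calculate the photon energy:
E_photon = hf = (6.626×10⁻³⁴ J·s)(5.102e+14 Hz)
E_photon = 2.1100 eV

Then, the maximum kinetic energy:
KE_max = E_photon - φ = 2.1100 eV - 1.62 eV = 0.4900 eV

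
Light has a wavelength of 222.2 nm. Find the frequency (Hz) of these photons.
1.3492e+15 Hz

Using the wave equation: c = fλ

Solving for frequency:
f = c/λ = (3×10⁸ m/s) / (222.2×10⁻⁹ m)
f = 1.3492e+15 Hz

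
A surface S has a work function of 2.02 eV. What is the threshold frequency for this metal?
4.8843e+14 Hz

The threshold frequency is when the photon energy equals the work function:
hf₀ = φ

Solving for f₀:
f₀ = φ/h = (2.02 eV × 1.602×10⁻¹⁹ J/eV) / (6.626×10⁻³⁴ J·s)
f₀ = 4.8843e+14 Hz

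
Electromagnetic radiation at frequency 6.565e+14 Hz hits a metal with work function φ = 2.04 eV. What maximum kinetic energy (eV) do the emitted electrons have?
0.6751 eV

Using Einstein's photoelectric equation: KE_max = hf - φ

First, calculate the photon energy:
E_photon = hf = (6.626×10⁻³⁴ J·s)(6.565e+14 Hz)
E_photon = 2.7151 eV

Then, the maximum kinetic energy:
KE_max = E_photon - φ = 2.7151 eV - 2.04 eV = 0.6751 eV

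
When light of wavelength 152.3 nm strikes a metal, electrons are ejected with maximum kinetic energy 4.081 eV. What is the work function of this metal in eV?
4.06 eV

From Einstein's photoelectric equation: KE_max = hf - φ = hc/λ - φ

Rearranging for φ:
φ = hc/λ - KE_max

Calculate photon energy:
E_photon = hc/λ = 8.1408 eV

Therefore:
φ = 8.1408 - 4.081 = 4.06 eV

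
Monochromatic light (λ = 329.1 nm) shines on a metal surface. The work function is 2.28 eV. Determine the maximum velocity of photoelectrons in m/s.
7.2333e+05 m/s

First, find the maximum kinetic energy:
E_photon = hc/λ = 3.7674 eV
KE_max = E_photon - φ = 3.7674 - 2.28 = 1.4874 eV

Convert to Joules: KE_max = 1.4874 × 1.602×10⁻¹⁹ J = 2.3830e-19 J

Then use KE = ½mv² to find velocity:
v = √(2·KE/m) = √(2 × 2.3830e-19 J / 9.109e-31 kg)
v = 7.2333e+05 m/s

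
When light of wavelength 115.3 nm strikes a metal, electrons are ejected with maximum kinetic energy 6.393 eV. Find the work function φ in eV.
4.36 eV

From Einstein's photoelectric equation: KE_max = hf - φ = hc/λ - φ

Rearranging for φ:
φ = hc/λ - KE_max

Calculate photon energy:
E_photon = hc/λ = 10.7532 eV

Therefore:
φ = 10.7532 - 6.393 = 4.36 eV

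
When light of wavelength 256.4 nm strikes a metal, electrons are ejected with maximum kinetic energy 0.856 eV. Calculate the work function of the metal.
3.98 eV

From Einstein's photoelectric equation: KE_max = hf - φ = hc/λ - φ

Rearranging for φ:
φ = hc/λ - KE_max

Calculate photon energy:
E_photon = hc/λ = 4.8356 eV

Therefore:
φ = 4.8356 - 0.856 = 3.98 eV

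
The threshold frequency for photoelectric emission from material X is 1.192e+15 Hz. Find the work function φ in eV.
4.93 eV

At the threshold frequency, photon energy equals work function:
φ = hf₀

Calculating:
φ = (6.626×10⁻³⁴ J·s)(1.192e+15 Hz)
φ = 4.93 eV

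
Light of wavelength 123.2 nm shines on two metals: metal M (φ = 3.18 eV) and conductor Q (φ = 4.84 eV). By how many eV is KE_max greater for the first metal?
1.6600 eV

Using KE_max = hc/λ - φ for each metal:

Photon energy: E = hc/λ = 10.0637 eV

For metal M (φ₁ = 3.18 eV):
KE₁ = E - φ₁ = 10.0637 - 3.18 = 6.8837 eV

For conductor Q (φ₂ = 4.84 eV):
KE₂ = E - φ₂ = 10.0637 - 4.84 = 5.2237 eV

Difference:
ΔKE = KE₁ - KE₂ = 6.8837 - 5.2237 = 1.6600 eV

Note: The difference equals the difference in work functions: 4.84 - 3.18 = 1.66 eV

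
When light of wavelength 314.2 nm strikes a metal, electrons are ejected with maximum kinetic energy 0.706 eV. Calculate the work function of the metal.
3.24 eV

From Einstein's photoelectric equation: KE_max = hf - φ = hc/λ - φ

Rearranging for φ:
φ = hc/λ - KE_max

Calculate photon energy:
E_photon = hc/λ = 3.9460 eV

Therefore:
φ = 3.9460 - 0.706 = 3.24 eV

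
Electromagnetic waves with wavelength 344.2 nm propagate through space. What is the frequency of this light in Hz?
8.7098e+14 Hz

Using the wave equation: c = fλ

Solving for frequency:
f = c/λ = (3×10⁸ m/s) / (344.2×10⁻⁹ m)
f = 8.7098e+14 Hz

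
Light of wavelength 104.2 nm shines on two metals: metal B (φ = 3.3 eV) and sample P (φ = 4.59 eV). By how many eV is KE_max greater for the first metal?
1.2900 eV

Using KE_max = hc/λ - φ for each metal:

Photon energy: E = hc/λ = 11.8987 eV

For metal B (φ₁ = 3.3 eV):
KE₁ = E - φ₁ = 11.8987 - 3.3 = 8.5987 eV

For sample P (φ₂ = 4.59 eV):
KE₂ = E - φ₂ = 11.8987 - 4.59 = 7.3087 eV

Difference:
ΔKE = KE₁ - KE₂ = 8.5987 - 7.3087 = 1.2900 eV

Note: The difference equals the difference in work functions: 4.59 - 3.3 = 1.29 eV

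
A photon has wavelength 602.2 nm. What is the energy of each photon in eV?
2.0589 eV

Using E = hf = hc/λ:

E = hc/λ = (6.626×10⁻³⁴ J·s)(3×10⁸ m/s) / (602.2×10⁻⁹ m)
E = 2.0589 eV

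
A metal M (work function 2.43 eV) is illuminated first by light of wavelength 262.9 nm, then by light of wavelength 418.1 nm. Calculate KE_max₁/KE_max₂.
4.2696

Using Einstein's equation: KE_max = hc/λ - φ

For λ₁ = 262.9 nm:
E₁ = hc/λ₁ = 4.7160 eV
KE₁ = E₁ - φ = 4.7160 - 2.43 = 2.2860 eV

For λ₂ = 418.1 nm:
E₂ = hc/λ₂ = 2.9654 eV
KE₂ = E₂ - φ = 2.9654 - 2.43 = 0.5354 eV

Ratio: KE₁/KE₂ = 2.2860/0.5354 = 4.2696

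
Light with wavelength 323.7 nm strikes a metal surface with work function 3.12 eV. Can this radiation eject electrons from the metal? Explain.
Yes

For photoemission, the photon energy must exceed the work function.

Photon energy: E = hc/λ = 3.8302 eV
Work function: φ = 3.12 eV

Since E_photon (3.8302 eV) > φ (3.12 eV), photoemission WILL occur.
The threshold wavelength is λ₀ = hc/φ = 397.4 nm.
Since 323.7 nm < 397.4 nm, the light has sufficient energy.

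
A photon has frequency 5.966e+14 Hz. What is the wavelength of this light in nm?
502.50 nm

Using the wave equation: c = fλ

Solving for wavelength:
λ = c/f = (3×10⁸ m/s) / (5.966e+14 Hz)
λ = 502.50 nm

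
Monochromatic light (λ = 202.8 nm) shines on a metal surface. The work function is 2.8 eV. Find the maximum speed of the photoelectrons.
1.0796e+06 m/s

First, find the maximum kinetic energy:
E_photon = hc/λ = 6.1136 eV
KE_max = E_photon - φ = 6.1136 - 2.8 = 3.3136 eV

Convert to Joules: KE_max = 3.3136 × 1.602×10⁻¹⁹ J = 5.3090e-19 J

Then use KE = ½mv² to find velocity:
v = √(2·KE/m) = √(2 × 5.3090e-19 J / 9.109e-31 kg)
v = 1.0796e+06 m/s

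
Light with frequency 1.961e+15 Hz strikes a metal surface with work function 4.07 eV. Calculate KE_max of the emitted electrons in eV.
4.0400 eV

Using Einstein's photoelectric equation: KE_max = hf - φ

First, calculate the photon energy:
E_photon = hf = (6.626×10⁻³⁴ J·s)(1.961e+15 Hz)
E_photon = 8.1100 eV

Then, the maximum kinetic energy:
KE_max = E_photon - φ = 8.1100 eV - 4.07 eV = 4.0400 eV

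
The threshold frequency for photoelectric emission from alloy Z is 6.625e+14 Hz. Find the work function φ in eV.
2.74 eV

At the threshold frequency, photon energy equals work function:
φ = hf₀

Calculating:
φ = (6.626×10⁻³⁴ J·s)(6.625e+14 Hz)
φ = 2.74 eV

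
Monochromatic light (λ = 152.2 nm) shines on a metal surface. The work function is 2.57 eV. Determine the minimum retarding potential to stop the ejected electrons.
5.5761 V

The stopping potential V_s satisfies: eV_s = KE_max

First, find KE_max using Einstein's equation:
E_photon = hc/λ = 8.1461 eV
KE_max = E_photon - φ = 8.1461 - 2.57 = 5.5761 eV

Since eV_s = KE_max:
V_s = KE_max/e = 5.5761 V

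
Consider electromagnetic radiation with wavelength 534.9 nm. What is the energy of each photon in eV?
2.3179 eV

Using E = hf = hc/λ:

E = hc/λ = (6.626×10⁻³⁴ J·s)(3×10⁸ m/s) / (534.9×10⁻⁹ m)
E = 2.3179 eV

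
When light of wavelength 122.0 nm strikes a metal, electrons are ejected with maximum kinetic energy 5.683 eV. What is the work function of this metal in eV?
4.48 eV

From Einstein's photoelectric equation: KE_max = hf - φ = hc/λ - φ

Rearranging for φ:
φ = hc/λ - KE_max

Calculate photon energy:
E_photon = hc/λ = 10.1626 eV

Therefore:
φ = 10.1626 - 5.683 = 4.48 eV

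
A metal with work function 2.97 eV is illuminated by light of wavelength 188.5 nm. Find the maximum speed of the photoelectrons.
1.1265e+06 m/s

First, find the maximum kinetic energy:
E_photon = hc/λ = 6.5774 eV
KE_max = E_photon - φ = 6.5774 - 2.97 = 3.6074 eV

Convert to Joules: KE_max = 3.6074 × 1.602×10⁻¹⁹ J = 5.7797e-19 J

Then use KE = ½mv² to find velocity:
v = √(2·KE/m) = √(2 × 5.7797e-19 J / 9.109e-31 kg)
v = 1.1265e+06 m/s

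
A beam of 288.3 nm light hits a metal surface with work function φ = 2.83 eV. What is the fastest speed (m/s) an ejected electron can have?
7.1922e+05 m/s

First, find the maximum kinetic energy:
E_photon = hc/λ = 4.3005 eV
KE_max = E_photon - φ = 4.3005 - 2.83 = 1.4705 eV

Convert to Joules: KE_max = 1.4705 × 1.602×10⁻¹⁹ J = 2.3560e-19 J

Then use KE = ½mv² to find velocity:
v = √(2·KE/m) = √(2 × 2.3560e-19 J / 9.109e-31 kg)
v = 7.1922e+05 m/s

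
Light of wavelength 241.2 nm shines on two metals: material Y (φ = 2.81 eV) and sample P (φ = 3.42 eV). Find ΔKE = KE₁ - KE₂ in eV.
0.6100 eV

Using KE_max = hc/λ - φ for each metal:

Photon energy: E = hc/λ = 5.1403 eV

For material Y (φ₁ = 2.81 eV):
KE₁ = E - φ₁ = 5.1403 - 2.81 = 2.3303 eV

For sample P (φ₂ = 3.42 eV):
KE₂ = E - φ₂ = 5.1403 - 3.42 = 1.7203 eV

Difference:
ΔKE = KE₁ - KE₂ = 2.3303 - 1.7203 = 0.6100 eV

Note: The difference equals the difference in work functions: 3.42 - 2.81 = 0.61 eV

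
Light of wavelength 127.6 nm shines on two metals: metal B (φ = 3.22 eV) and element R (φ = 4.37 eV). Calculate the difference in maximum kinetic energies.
1.1500 eV

Using KE_max = hc/λ - φ for each metal:

Photon energy: E = hc/λ = 9.7166 eV

For metal B (φ₁ = 3.22 eV):
KE₁ = E - φ₁ = 9.7166 - 3.22 = 6.4966 eV

For element R (φ₂ = 4.37 eV):
KE₂ = E - φ₂ = 9.7166 - 4.37 = 5.3466 eV

Difference:
ΔKE = KE₁ - KE₂ = 6.4966 - 5.3466 = 1.1500 eV

Note: The difference equals the difference in work functions: 4.37 - 3.22 = 1.15 eV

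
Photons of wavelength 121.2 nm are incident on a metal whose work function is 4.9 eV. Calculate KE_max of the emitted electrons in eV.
5.3297 eV

Using Einstein's photoelectric equation: KE_max = hf - φ = hc/λ - φ

First, calculate the photon energy:
E_photon = hc/λ = (6.626×10⁻³⁴ J·s)(3×10⁸ m/s) / (121.2×10⁻⁹ m)
E_photon = 10.2297 eV

Then, the maximum kinetic energy:
KE_max = E_photon - φ = 10.2297 eV - 4.9 eV = 5.3297 eV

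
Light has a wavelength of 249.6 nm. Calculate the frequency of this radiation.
1.2011e+15 Hz

Using the wave equation: c = fλ

Solving for frequency:
f = c/λ = (3×10⁸ m/s) / (249.6×10⁻⁹ m)
f = 1.2011e+15 Hz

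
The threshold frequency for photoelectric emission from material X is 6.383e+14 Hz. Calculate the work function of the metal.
2.64 eV

At the threshold frequency, photon energy equals work function:
φ = hf₀

Calculating:
φ = (6.626×10⁻³⁴ J·s)(6.383e+14 Hz)
φ = 2.64 eV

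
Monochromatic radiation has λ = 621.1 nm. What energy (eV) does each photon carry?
1.9962 eV

Using E = hf = hc/λ:

E = hc/λ = (6.626×10⁻³⁴ J·s)(3×10⁸ m/s) / (621.1×10⁻⁹ m)
E = 1.9962 eV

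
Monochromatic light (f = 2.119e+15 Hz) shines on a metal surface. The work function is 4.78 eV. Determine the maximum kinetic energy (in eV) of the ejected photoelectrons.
3.9835 eV

Using Einstein's photoelectric equation: KE_max = hf - φ

First, calculate the photon energy:
E_photon = hf = (6.626×10⁻³⁴ J·s)(2.119e+15 Hz)
E_photon = 8.7635 eV

Then, the maximum kinetic energy:
KE_max = E_photon - φ = 8.7635 eV - 4.78 eV = 3.9835 eV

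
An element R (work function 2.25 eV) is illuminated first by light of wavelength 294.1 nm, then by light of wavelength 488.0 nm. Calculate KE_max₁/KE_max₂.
6.7629

Using Einstein's equation: KE_max = hc/λ - φ

For λ₁ = 294.1 nm:
E₁ = hc/λ₁ = 4.2157 eV
KE₁ = E₁ - φ = 4.2157 - 2.25 = 1.9657 eV

For λ₂ = 488.0 nm:
E₂ = hc/λ₂ = 2.5407 eV
KE₂ = E₂ - φ = 2.5407 - 2.25 = 0.2907 eV

Ratio: KE₁/KE₂ = 1.9657/0.2907 = 6.7629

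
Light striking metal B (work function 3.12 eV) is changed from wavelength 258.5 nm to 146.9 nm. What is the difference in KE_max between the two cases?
3.6437 eV

Using Einstein's equation: KE_max = hc/λ - φ

For λ₁ = 258.5 nm:
KE₁ = hc/λ₁ - φ = 4.7963 - 3.12 = 1.6763 eV

For λ₂ = 146.9 nm:
KE₂ = hc/λ₂ - φ = 8.4400 - 3.12 = 5.3200 eV

Change in KE:
ΔKE = KE₂ - KE₁ = 5.3200 - 1.6763 = 3.6437 eV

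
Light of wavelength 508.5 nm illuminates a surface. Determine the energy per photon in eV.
2.4382 eV

Using E = hf = hc/λ:

E = hc/λ = (6.626×10⁻³⁴ J·s)(3×10⁸ m/s) / (508.5×10⁻⁹ m)
E = 2.4382 eV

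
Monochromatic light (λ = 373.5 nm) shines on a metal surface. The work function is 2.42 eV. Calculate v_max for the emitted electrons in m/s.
5.6251e+05 m/s

First, find the maximum kinetic energy:
E_photon = hc/λ = 3.3195 eV
KE_max = E_photon - φ = 3.3195 - 2.42 = 0.8995 eV

Convert to Joules: KE_max = 0.8995 × 1.602×10⁻¹⁹ J = 1.4412e-19 J

Then use KE = ½mv² to find velocity:
v = √(2·KE/m) = √(2 × 1.4412e-19 J / 9.109e-31 kg)
v = 5.6251e+05 m/s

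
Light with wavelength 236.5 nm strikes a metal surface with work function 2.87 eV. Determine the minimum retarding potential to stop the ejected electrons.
2.3725 V

The stopping potential V_s satisfies: eV_s = KE_max

First, find KE_max using Einstein's equation:
E_photon = hc/λ = 5.2425 eV
KE_max = E_photon - φ = 5.2425 - 2.87 = 2.3725 eV

Since eV_s = KE_max:
V_s = KE_max/e = 2.3725 V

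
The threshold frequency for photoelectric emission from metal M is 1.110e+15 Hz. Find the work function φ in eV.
4.59 eV

At the threshold frequency, photon energy equals work function:
φ = hf₀

Calculating:
φ = (6.626×10⁻³⁴ J·s)(1.110e+15 Hz)
φ = 4.59 eV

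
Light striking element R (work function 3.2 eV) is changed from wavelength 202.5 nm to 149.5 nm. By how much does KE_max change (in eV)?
2.1706 eV

Using Einstein's equation: KE_max = hc/λ - φ

For λ₁ = 202.5 nm:
KE₁ = hc/λ₁ - φ = 6.1227 - 3.2 = 2.9227 eV

For λ₂ = 149.5 nm:
KE₂ = hc/λ₂ - φ = 8.2933 - 3.2 = 5.0933 eV

Change in KE:
ΔKE = KE₂ - KE₁ = 5.0933 - 2.9227 = 2.1706 eV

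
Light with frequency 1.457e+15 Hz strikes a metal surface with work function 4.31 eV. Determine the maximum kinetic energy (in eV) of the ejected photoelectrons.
1.7157 eV

Using Einstein's photoelectric equation: KE_max = hf - φ

First, calculate the photon energy:
E_photon = hf = (6.626×10⁻³⁴ J·s)(1.457e+15 Hz)
E_photon = 6.0257 eV

Then, the maximum kinetic energy:
KE_max = E_photon - φ = 6.0257 eV - 4.31 eV = 1.7157 eV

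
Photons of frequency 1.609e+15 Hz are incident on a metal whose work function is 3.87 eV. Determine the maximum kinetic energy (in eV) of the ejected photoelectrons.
2.7843 eV

Using Einstein's photoelectric equation: KE_max = hf - φ

First, calculate the photon energy:
E_photon = hf = (6.626×10⁻³⁴ J·s)(1.609e+15 Hz)
E_photon = 6.6543 eV

Then, the maximum kinetic energy:
KE_max = E_photon - φ = 6.6543 eV - 3.87 eV = 2.7843 eV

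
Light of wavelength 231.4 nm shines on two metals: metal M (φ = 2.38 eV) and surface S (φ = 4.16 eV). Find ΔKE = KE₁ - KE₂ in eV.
1.7800 eV

Using KE_max = hc/λ - φ for each metal:

Photon energy: E = hc/λ = 5.3580 eV

For metal M (φ₁ = 2.38 eV):
KE₁ = E - φ₁ = 5.3580 - 2.38 = 2.9780 eV

For surface S (φ₂ = 4.16 eV):
KE₂ = E - φ₂ = 5.3580 - 4.16 = 1.1980 eV

Difference:
ΔKE = KE₁ - KE₂ = 2.9780 - 1.1980 = 1.7800 eV

Note: The difference equals the difference in work functions: 4.16 - 2.38 = 1.78 eV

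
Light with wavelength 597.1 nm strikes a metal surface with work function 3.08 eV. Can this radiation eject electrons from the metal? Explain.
No

For photoemission, the photon energy must exceed the work function.

Photon energy: E = hc/λ = 2.0764 eV
Work function: φ = 3.08 eV

Since E_photon (2.0764 eV) < φ (3.08 eV), photoemission will NOT occur.
The threshold wavelength is λ₀ = hc/φ = 402.5 nm.
Since 597.1 nm > 402.5 nm, the photons lack sufficient energy.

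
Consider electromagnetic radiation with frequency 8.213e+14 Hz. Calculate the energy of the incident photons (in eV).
3.3966 eV

Using E = hf:

E = hf = (6.626×10⁻³⁴ J·s)(8.213e+14 Hz)
E = 3.3966 eV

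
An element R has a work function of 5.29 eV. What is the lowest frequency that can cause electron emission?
1.2791e+15 Hz

The threshold frequency is when the photon energy equals the work function:
hf₀ = φ

Solving for f₀:
f₀ = φ/h = (5.29 eV × 1.602×10⁻¹⁹ J/eV) / (6.626×10⁻³⁴ J·s)
f₀ = 1.2791e+15 Hz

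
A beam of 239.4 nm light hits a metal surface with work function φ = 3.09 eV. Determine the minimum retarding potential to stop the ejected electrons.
2.0890 V

The stopping potential V_s satisfies: eV_s = KE_max

First, find KE_max using Einstein's equation:
E_photon = hc/λ = 5.1790 eV
KE_max = E_photon - φ = 5.1790 - 3.09 = 2.0890 eV

Since eV_s = KE_max:
V_s = KE_max/e = 2.0890 V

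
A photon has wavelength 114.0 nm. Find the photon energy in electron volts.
10.8758 eV

Using E = hf = hc/λ:

E = hc/λ = (6.626×10⁻³⁴ J·s)(3×10⁸ m/s) / (114.0×10⁻⁹ m)
E = 10.8758 eV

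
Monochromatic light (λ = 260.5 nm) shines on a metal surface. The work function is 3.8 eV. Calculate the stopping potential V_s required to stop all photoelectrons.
0.9595 V

The stopping potential V_s satisfies: eV_s = KE_max

First, find KE_max using Einstein's equation:
E_photon = hc/λ = 4.7595 eV
KE_max = E_photon - φ = 4.7595 - 3.8 = 0.9595 eV

Since eV_s = KE_max:
V_s = KE_max/e = 0.9595 V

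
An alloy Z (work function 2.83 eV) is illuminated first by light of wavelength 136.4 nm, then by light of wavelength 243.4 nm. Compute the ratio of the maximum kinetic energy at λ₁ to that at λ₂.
2.7651

Using Einstein's equation: KE_max = hc/λ - φ

For λ₁ = 136.4 nm:
E₁ = hc/λ₁ = 9.0898 eV
KE₁ = E₁ - φ = 9.0898 - 2.83 = 6.2598 eV

For λ₂ = 243.4 nm:
E₂ = hc/λ₂ = 5.0938 eV
KE₂ = E₂ - φ = 5.0938 - 2.83 = 2.2638 eV

Ratio: KE₁/KE₂ = 6.2598/2.2638 = 2.7651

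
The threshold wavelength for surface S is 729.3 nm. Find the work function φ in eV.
1.70 eV

At the threshold wavelength, photon energy equals work function:
φ = hc/λ₀

Calculating:
φ = (6.626×10⁻³⁴ J·s)(3×10⁸ m/s) / (729.3×10⁻⁹ m)
φ = 1.70 eV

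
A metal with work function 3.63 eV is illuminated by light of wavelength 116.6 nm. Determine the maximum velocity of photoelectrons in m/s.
1.5696e+06 m/s

First, find the maximum kinetic energy:
E_photon = hc/λ = 10.6333 eV
KE_max = E_photon - φ = 10.6333 - 3.63 = 7.0033 eV

Convert to Joules: KE_max = 7.0033 × 1.602×10⁻¹⁹ J = 1.1221e-18 J

Then use KE = ½mv² to find velocity:
v = √(2·KE/m) = √(2 × 1.1221e-18 J / 9.109e-31 kg)
v = 1.5696e+06 m/s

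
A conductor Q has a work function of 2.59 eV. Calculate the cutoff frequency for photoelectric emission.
6.2626e+14 Hz

The threshold frequency is when the photon energy equals the work function:
hf₀ = φ

Solving for f₀:
f₀ = φ/h = (2.59 eV × 1.602×10⁻¹⁹ J/eV) / (6.626×10⁻³⁴ J·s)
f₀ = 6.2626e+14 Hz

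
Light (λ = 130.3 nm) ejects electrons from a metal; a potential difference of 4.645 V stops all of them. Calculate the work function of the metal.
4.87 eV

The stopping potential gives the maximum kinetic energy: KE_max = eV_s = 4.645 eV

From Einstein's photoelectric equation: KE_max = hc/λ - φ
Rearranging: φ = hc/λ - KE_max

Calculate photon energy:
E_photon = hc/λ = (6.626×10⁻³⁴ J·s)(3×10⁸ m/s) / (130.3×10⁻⁹ m) = 9.5153 eV

Therefore:
φ = 9.5153 - 4.645 = 4.87 eV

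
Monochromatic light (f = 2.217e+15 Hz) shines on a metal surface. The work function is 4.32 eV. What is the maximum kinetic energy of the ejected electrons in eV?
4.8488 eV

Using Einstein's photoelectric equation: KE_max = hf - φ

First, calculate the photon energy:
E_photon = hf = (6.626×10⁻³⁴ J·s)(2.217e+15 Hz)
E_photon = 9.1688 eV

Then, the maximum kinetic energy:
KE_max = E_photon - φ = 9.1688 eV - 4.32 eV = 4.8488 eV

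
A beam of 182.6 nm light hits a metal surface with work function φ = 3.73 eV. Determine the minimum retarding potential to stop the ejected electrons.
3.0599 V

The stopping potential V_s satisfies: eV_s = KE_max

First, find KE_max using Einstein's equation:
E_photon = hc/λ = 6.7899 eV
KE_max = E_photon - φ = 6.7899 - 3.73 = 3.0599 eV

Since eV_s = KE_max:
V_s = KE_max/e = 3.0599 V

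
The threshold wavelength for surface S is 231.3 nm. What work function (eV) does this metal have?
5.36 eV

At the threshold wavelength, photon energy equals work function:
φ = hc/λ₀

Calculating:
φ = (6.626×10⁻³⁴ J·s)(3×10⁸ m/s) / (231.3×10⁻⁹ m)
φ = 5.36 eV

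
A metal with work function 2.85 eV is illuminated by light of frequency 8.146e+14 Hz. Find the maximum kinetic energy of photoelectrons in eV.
0.5189 eV

Using Einstein's photoelectric equation: KE_max = hf - φ

First, calculate the photon energy:
E_photon = hf = (6.626×10⁻³⁴ J·s)(8.146e+14 Hz)
E_photon = 3.3689 eV

Then, the maximum kinetic energy:
KE_max = E_photon - φ = 3.3689 eV - 2.85 eV = 0.5189 eV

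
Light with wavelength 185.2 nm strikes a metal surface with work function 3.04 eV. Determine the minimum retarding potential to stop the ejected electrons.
3.6546 V

The stopping potential V_s satisfies: eV_s = KE_max

First, find KE_max using Einstein's equation:
E_photon = hc/λ = 6.6946 eV
KE_max = E_photon - φ = 6.6946 - 3.04 = 3.6546 eV

Since eV_s = KE_max:
V_s = KE_max/e = 3.6546 V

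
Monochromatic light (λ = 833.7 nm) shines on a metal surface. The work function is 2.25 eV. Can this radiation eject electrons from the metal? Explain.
No

For photoemission, the photon energy must exceed the work function.

Photon energy: E = hc/λ = 1.4872 eV
Work function: φ = 2.25 eV

Since E_photon (1.4872 eV) < φ (2.25 eV), photoemission will NOT occur.
The threshold wavelength is λ₀ = hc/φ = 551.0 nm.
Since 833.7 nm > 551.0 nm, the photons lack sufficient energy.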